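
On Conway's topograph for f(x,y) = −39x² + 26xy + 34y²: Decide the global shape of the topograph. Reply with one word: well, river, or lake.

D = b²−4ac = 26² − 4·(-39)·34 = 5980
D > 0 non-square ⇒ indefinite ⇒ periodic river

river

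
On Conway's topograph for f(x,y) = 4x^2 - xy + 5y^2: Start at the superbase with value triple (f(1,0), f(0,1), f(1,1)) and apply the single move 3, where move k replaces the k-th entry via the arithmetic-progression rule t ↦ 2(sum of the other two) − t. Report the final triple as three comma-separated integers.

start (4,5,8) = (f(1,0),f(0,1),f(1,1))
replace slot 3: 2·(4+5) − 8 = 10 → (4,5,10)

4,5,10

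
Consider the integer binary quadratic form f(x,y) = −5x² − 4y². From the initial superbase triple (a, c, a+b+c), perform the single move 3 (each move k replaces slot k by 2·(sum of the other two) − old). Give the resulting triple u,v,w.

start (-5,-4,-9) = (f(1,0),f(0,1),f(1,1))
replace slot 3: 2·((-5)+(-4)) − (-9) = -9 → (-5,-4,-9)

-5,-4,-9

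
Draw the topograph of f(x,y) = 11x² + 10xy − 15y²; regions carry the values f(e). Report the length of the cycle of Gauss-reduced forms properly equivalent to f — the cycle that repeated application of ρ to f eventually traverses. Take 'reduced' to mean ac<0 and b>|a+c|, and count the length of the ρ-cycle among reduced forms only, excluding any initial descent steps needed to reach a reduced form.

D = 760, ⌊√D⌋ = 27
river: ρ → (-15,20,6)
river: ρ → (6,16,-21)
river: ρ → (-21,26,1)
river: ρ → (1,26,-21)
river: ρ → (-21,16,6)
river: ρ → (6,20,-15)
river: ρ → (-15,10,11)
river: ρ → (11,12,-14)
river: ρ → (-14,16,9)
river: ρ → (9,20,-10)
river: ρ → (-10,20,9)
river: ρ → (9,16,-14)
river: ρ → (-14,12,11)
river: ρ → (11,10,-15)
ρ-cycle length = 14 (tail of 0 descent steps not counted)

14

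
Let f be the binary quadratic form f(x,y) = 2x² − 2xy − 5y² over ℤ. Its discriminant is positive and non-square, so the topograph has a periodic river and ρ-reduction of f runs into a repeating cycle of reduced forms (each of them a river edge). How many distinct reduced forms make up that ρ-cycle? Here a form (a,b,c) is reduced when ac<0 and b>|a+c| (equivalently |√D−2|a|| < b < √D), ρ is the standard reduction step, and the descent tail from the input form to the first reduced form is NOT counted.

D = 44, ⌊√D⌋ = 6
descent: ρ → (-5,2,2)
descent: ρ → (2,6,-1)  [lands on river]
river: ρ → (-1,6,2)
ρ-cycle length = 2 (tail of 2 descent steps not counted)

2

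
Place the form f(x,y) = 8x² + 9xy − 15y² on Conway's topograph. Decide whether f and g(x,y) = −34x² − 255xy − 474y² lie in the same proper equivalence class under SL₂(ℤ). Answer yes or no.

D₁ = 561, D₂ = 561
river cycle of f (length 10): (-15, 21, 2), (2, 23, -4), (-4, 17, 17), (17, 17, -4), (-4, 23, 2), (2, 21, -15), (-15, 9, 8), (8, 23, -1), (-1, 23, 8), (8, 9, -15)
river cycle of g (length 10): (2, 23, -4), (-4, 17, 17), (17, 17, -4), (-4, 23, 2), (2, 21, -15), (-15, 9, 8), (8, 23, -1), (-1, 23, 8), (8, 9, -15), (-15, 21, 2)
cycles coincide ⇒ equivalent

yes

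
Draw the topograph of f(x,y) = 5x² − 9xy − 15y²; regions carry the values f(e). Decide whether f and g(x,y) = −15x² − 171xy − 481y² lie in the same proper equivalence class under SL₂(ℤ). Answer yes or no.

D₁ = 381, D₂ = 381
river cycle of f (length 6): (5, 11, -13), (-13, 15, 3), (3, 15, -13), (-13, 11, 5), (5, 19, -1), (-1, 19, 5)
river cycle of g (length 6): (5, 11, -13), (-13, 15, 3), (3, 15, -13), (-13, 11, 5), (5, 19, -1), (-1, 19, 5)
cycles coincide ⇒ equivalent

yes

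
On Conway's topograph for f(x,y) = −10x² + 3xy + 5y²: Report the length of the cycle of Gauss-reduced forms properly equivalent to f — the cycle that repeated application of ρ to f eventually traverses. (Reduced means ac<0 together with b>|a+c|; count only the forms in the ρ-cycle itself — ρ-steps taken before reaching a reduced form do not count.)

D = 209, ⌊√D⌋ = 14
descent: ρ → (5,7,-8)  [lands on river]
river: ρ → (-8,9,4)
river: ρ → (4,7,-10)
river: ρ → (-10,13,1)
river: ρ → (1,13,-10)
river: ρ → (-10,7,4)
river: ρ → (4,9,-8)
river: ρ → (-8,7,5)
river: ρ → (5,13,-2)
river: ρ → (-2,11,11)
river: ρ → (11,11,-2)
river: ρ → (-2,13,5)
ρ-cycle length = 12 (tail of 1 descent step not counted)

12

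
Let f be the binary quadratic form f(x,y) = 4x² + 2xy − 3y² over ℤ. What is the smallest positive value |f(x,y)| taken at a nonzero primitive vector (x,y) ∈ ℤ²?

river: ρ → (-3,4,3)
river: ρ → (3,2,-4)
river: ρ → (-4,6,1)
river: ρ → (1,6,-4)
river: ρ → (-4,2,3)
river: ρ → (3,4,-3)
river: ρ → (-3,2,4)
river: ρ → (4,6,-1)
river: ρ → (-1,6,4)
river: ρ → (4,2,-3)
closes: descent 0, river 10
min |a| on river = 1

1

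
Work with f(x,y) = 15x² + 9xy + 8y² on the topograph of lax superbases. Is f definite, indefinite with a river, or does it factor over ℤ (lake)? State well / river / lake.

D = b²−4ac = 9² − 4·15·8 = -399
D < 0 ⇒ definite ⇒ every region one sign ⇒ single well

well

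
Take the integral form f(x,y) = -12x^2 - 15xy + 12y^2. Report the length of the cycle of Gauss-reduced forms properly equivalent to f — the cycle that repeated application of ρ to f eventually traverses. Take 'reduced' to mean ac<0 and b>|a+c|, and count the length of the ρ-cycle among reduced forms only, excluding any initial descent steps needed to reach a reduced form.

D = 801, ⌊√D⌋ = 28
descent: ρ → (12,15,-12)  [lands on river]
river: ρ → (-12,9,15)
river: ρ → (15,21,-6)
river: ρ → (-6,27,3)
river: ρ → (3,27,-6)
river: ρ → (-6,21,15)
river: ρ → (15,9,-12)
river: ρ → (-12,15,12)
river: ρ → (12,9,-15)
river: ρ → (-15,21,6)
river: ρ → (6,27,-3)
river: ρ → (-3,27,6)
river: ρ → (6,21,-15)
river: ρ → (-15,9,12)
ρ-cycle length = 14 (tail of 1 descent step not counted)

14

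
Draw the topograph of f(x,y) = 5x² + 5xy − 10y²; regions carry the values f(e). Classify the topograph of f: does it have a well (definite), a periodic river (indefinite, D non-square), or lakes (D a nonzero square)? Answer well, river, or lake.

D = b²−4ac = 5² − 4·5·(-10) = 225
D = 15² is a perfect square ⇒ form factors over ℤ ⇒ lakes

lake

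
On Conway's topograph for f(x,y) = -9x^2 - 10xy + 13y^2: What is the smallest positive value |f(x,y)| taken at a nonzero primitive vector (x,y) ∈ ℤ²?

descent: ρ → (13,10,-9)  [lands on river]
river: ρ → (-9,8,14)
river: ρ → (14,20,-3)
river: ρ → (-3,22,7)
river: ρ → (7,20,-6)
river: ρ → (-6,16,13)
closes: descent 1, river 6
min |a| on river = 3

3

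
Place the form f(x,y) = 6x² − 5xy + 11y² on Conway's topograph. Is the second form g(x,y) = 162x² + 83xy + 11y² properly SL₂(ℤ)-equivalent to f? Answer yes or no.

D₁ = -239, D₂ = -239
f: reduced (well bottom): (6,-5,11) with a≤c, −a<b≤a
g: flip: (162,83,11)→(11,-83,162)
g: translate: b→5 (≡-83 mod 22), so (11,-83,162)→(11,5,6)
g: flip: (11,5,6)→(6,-5,11)
g: reduced (well bottom): (6,-5,11) with a≤c, −a<b≤a
reduced forms (6, -5, 11) vs (6, -5, 11) ⇒ equivalent

yes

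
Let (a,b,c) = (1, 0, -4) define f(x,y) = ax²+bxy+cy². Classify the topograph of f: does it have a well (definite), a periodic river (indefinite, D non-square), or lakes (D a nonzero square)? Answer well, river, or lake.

D = b²−4ac = 0² − 4·1·(-4) = 16
D = 4² is a perfect square ⇒ form factors over ℤ ⇒ lakes

lake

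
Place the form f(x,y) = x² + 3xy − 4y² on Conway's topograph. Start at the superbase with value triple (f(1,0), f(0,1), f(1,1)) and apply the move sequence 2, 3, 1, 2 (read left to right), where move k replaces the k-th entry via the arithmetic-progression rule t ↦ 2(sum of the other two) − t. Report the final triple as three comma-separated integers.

start (1,-4,0) = (f(1,0),f(0,1),f(1,1))
replace slot 2: 2·(1+0) − (-4) = 6 → (1,6,0)
replace slot 3: 2·(1+6) − 0 = 14 → (1,6,14)
replace slot 1: 2·(6+14) − 1 = 39 → (39,6,14)
replace slot 2: 2·(39+14) − 6 = 100 → (39,100,14)

39,100,14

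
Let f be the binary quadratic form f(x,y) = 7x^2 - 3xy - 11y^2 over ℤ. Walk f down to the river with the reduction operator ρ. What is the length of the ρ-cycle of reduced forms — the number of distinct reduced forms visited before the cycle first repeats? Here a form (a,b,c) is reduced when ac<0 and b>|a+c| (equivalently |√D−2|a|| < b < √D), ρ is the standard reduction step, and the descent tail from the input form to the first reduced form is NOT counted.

D = 317, ⌊√D⌋ = 17
descent: ρ → (-11,3,7)
descent: ρ → (7,11,-7)  [lands on river]
river: ρ → (-7,17,1)
river: ρ → (1,17,-7)
river: ρ → (-7,11,7)
river: ρ → (7,17,-1)
river: ρ → (-1,17,7)
ρ-cycle length = 6 (tail of 2 descent steps not counted)

6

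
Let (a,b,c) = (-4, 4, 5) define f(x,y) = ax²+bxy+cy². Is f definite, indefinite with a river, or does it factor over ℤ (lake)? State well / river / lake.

D = b²−4ac = 4² − 4·(-4)·5 = 96
D > 0 non-square ⇒ indefinite ⇒ periodic river

river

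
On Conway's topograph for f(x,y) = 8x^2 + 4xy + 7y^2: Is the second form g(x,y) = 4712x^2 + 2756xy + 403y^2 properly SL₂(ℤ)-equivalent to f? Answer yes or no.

D₁ = -208, D₂ = -208
f: flip: (8,4,7)→(7,-4,8)
f: reduced (well bottom): (7,-4,8) with a≤c, −a<b≤a
g: flip: (4712,2756,403)→(403,-2756,4712)
g: translate: b→-338 (≡-2756 mod 806), so (403,-2756,4712)→(403,-338,71)
g: flip: (403,-338,71)→(71,338,403)
g: translate: b→54 (≡338 mod 142), so (71,338,403)→(71,54,11)
g: flip: (71,54,11)→(11,-54,71)
g: translate: b→-10 (≡-54 mod 22), so (11,-54,71)→(11,-10,7)
g: flip: (11,-10,7)→(7,10,11)
g: translate: b→-4 (≡10 mod 14), so (7,10,11)→(7,-4,8)
g: reduced (well bottom): (7,-4,8) with a≤c, −a<b≤a
reduced forms (7, -4, 8) vs (7, -4, 8) ⇒ equivalent

yes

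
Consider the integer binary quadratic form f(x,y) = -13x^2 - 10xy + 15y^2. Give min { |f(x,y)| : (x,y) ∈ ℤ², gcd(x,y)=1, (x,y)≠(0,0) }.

descent: ρ → (15,10,-13)  [lands on river]
river: ρ → (-13,16,12)
river: ρ → (12,8,-17)
river: ρ → (-17,26,3)
river: ρ → (3,28,-8)
river: ρ → (-8,20,15)
closes: descent 1, river 6
min |a| on river = 3

3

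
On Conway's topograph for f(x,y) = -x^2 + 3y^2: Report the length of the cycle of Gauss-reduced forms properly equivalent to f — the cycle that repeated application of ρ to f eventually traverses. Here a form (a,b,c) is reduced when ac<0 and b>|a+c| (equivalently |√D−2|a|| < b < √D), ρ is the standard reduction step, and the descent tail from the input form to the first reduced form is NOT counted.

D = 12, ⌊√D⌋ = 3
descent: ρ → (3,0,-1)
descent: ρ → (-1,2,2)  [lands on river]
river: ρ → (2,2,-1)
ρ-cycle length = 2 (tail of 2 descent steps not counted)

2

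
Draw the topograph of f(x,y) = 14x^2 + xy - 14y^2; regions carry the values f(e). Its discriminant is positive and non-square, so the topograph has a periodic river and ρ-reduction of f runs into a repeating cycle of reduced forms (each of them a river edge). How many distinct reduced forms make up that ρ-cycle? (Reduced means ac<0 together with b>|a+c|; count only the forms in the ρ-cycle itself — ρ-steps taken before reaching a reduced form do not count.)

D = 785, ⌊√D⌋ = 28
river: ρ → (-14,27,1)
river: ρ → (1,27,-14)
river: ρ → (-14,1,14)
river: ρ → (14,27,-1)
river: ρ → (-1,27,14)
river: ρ → (14,1,-14)
ρ-cycle length = 6 (tail of 0 descent steps not counted)

6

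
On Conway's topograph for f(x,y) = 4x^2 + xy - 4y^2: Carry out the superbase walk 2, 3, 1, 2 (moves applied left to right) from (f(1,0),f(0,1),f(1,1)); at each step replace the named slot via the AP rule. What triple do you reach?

start (4,-4,1) = (f(1,0),f(0,1),f(1,1))
replace slot 2: 2·(4+1) − (-4) = 14 → (4,14,1)
replace slot 3: 2·(4+14) − 1 = 35 → (4,14,35)
replace slot 1: 2·(14+35) − 4 = 94 → (94,14,35)
replace slot 2: 2·(94+35) − 14 = 244 → (94,244,35)

94,244,35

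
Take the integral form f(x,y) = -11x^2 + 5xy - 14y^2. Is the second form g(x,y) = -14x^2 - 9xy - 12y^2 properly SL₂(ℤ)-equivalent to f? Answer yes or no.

D₁ = -591, D₂ = -591
f is negative-definite; reduce −f:
−f: reduced (well bottom): (11,-5,14) with a≤c, −a<b≤a
flip sign back: reduced form of f is (-11,5,-14)
g is negative-definite; reduce −g:
−g: flip: (14,9,12)→(12,-9,14)
−g: reduced (well bottom): (12,-9,14) with a≤c, −a<b≤a
flip sign back: reduced form of g is (-12,9,-14)
reduced forms (-11, 5, -14) vs (-12, 9, -14) ⇒ inequivalent

no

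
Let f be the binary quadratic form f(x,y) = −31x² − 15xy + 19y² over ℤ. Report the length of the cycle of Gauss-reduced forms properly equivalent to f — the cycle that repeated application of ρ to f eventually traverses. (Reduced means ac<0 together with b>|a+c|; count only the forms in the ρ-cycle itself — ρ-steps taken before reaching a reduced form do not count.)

D = 2581, ⌊√D⌋ = 50
descent: ρ → (19,15,-31)  [lands on river]
river: ρ → (-31,47,3)
river: ρ → (3,49,-15)
river: ρ → (-15,41,15)
river: ρ → (15,49,-3)
river: ρ → (-3,47,31)
river: ρ → (31,15,-19)
river: ρ → (-19,23,27)
river: ρ → (27,31,-15)
river: ρ → (-15,29,29)
river: ρ → (29,29,-15)
river: ρ → (-15,31,27)
river: ρ → (27,23,-19)
river: ρ → (-19,15,31)
river: ρ → (31,47,-3)
river: ρ → (-3,49,15)
river: ρ → (15,41,-15)
river: ρ → (-15,49,3)
river: ρ → (3,47,-31)
river: ρ → (-31,15,19)
river: ρ → (19,23,-27)
river: ρ → (-27,31,15)
river: ρ → (15,29,-29)
river: ρ → (-29,29,15)
river: ρ → (15,31,-27)
river: ρ → (-27,23,19)
ρ-cycle length = 26 (tail of 1 descent step not counted)

26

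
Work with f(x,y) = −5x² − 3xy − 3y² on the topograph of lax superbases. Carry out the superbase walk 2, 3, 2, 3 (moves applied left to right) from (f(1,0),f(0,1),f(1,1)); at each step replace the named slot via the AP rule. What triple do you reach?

start (-5,-3,-11) = (f(1,0),f(0,1),f(1,1))
replace slot 2: 2·((-5)+(-11)) − (-3) = -29 → (-5,-29,-11)
replace slot 3: 2·((-5)+(-29)) − (-11) = -57 → (-5,-29,-57)
replace slot 2: 2·((-5)+(-57)) − (-29) = -95 → (-5,-95,-57)
replace slot 3: 2·((-5)+(-95)) − (-57) = -143 → (-5,-95,-143)

-5,-95,-143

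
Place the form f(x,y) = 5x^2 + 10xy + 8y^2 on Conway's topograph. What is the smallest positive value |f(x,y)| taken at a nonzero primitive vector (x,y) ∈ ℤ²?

translate: b→0 (≡10 mod 10), so (5,10,8)→(5,0,3)
flip: (5,0,3)→(3,0,5)
reduced (well bottom): (3,0,5) with a≤c, −a<b≤a
well minimum = a = 3

3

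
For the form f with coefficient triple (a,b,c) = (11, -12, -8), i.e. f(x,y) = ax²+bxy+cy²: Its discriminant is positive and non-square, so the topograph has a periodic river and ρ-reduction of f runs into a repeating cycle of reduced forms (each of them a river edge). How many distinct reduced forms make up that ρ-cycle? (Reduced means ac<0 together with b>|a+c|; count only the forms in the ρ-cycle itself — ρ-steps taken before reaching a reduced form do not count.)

D = 496, ⌊√D⌋ = 22
descent: ρ → (-8,12,11)  [lands on river]
river: ρ → (11,10,-9)
river: ρ → (-9,8,12)
river: ρ → (12,16,-5)
river: ρ → (-5,14,15)
river: ρ → (15,16,-4)
river: ρ → (-4,16,15)
river: ρ → (15,14,-5)
river: ρ → (-5,16,12)
river: ρ → (12,8,-9)
river: ρ → (-9,10,11)
river: ρ → (11,12,-8)
river: ρ → (-8,20,3)
river: ρ → (3,22,-1)
river: ρ → (-1,22,3)
river: ρ → (3,20,-8)
ρ-cycle length = 16 (tail of 1 descent step not counted)

16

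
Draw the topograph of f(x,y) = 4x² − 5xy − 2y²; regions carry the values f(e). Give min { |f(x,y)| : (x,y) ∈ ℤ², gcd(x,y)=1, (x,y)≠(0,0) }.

descent: ρ → (-2,5,4)  [lands on river]
river: ρ → (4,3,-3)
river: ρ → (-3,3,4)
river: ρ → (4,5,-2)
river: ρ → (-2,7,1)
river: ρ → (1,7,-2)
closes: descent 1, river 6
min |a| on river = 1

1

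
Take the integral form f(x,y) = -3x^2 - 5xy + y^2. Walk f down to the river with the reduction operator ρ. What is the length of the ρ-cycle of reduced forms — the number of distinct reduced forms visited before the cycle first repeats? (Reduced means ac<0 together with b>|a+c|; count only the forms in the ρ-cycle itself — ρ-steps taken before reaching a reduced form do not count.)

D = 37, ⌊√D⌋ = 6
descent: ρ → (1,5,-3)  [lands on river]
river: ρ → (-3,1,3)
river: ρ → (3,5,-1)
river: ρ → (-1,5,3)
river: ρ → (3,1,-3)
river: ρ → (-3,5,1)
ρ-cycle length = 6 (tail of 1 descent step not counted)

6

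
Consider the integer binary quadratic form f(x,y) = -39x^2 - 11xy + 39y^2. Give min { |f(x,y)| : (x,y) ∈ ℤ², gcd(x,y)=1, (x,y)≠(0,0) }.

descent: ρ → (39,11,-39)  [lands on river]
river: ρ → (-39,67,11)
river: ρ → (11,65,-45)
river: ρ → (-45,25,31)
river: ρ → (31,37,-39)
river: ρ → (-39,41,29)
river: ρ → (29,75,-5)
river: ρ → (-5,75,29)
river: ρ → (29,41,-39)
river: ρ → (-39,37,31)
river: ρ → (31,25,-45)
river: ρ → (-45,65,11)
river: ρ → (11,67,-39)
river: ρ → (-39,11,39)
river: ρ → (39,67,-11)
river: ρ → (-11,65,45)
river: ρ → (45,25,-31)
river: ρ → (-31,37,39)
river: ρ → (39,41,-29)
river: ρ → (-29,75,5)
river: ρ → (5,75,-29)
river: ρ → (-29,41,39)
river: ρ → (39,37,-31)
river: ρ → (-31,25,45)
river: ρ → (45,65,-11)
river: ρ → (-11,67,39)
closes: descent 1, river 26
min |a| on river = 5

5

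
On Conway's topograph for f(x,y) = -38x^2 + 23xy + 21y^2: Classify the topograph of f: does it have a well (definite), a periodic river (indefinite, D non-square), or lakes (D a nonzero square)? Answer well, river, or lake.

D = b²−4ac = 23² − 4·(-38)·21 = 3721
D = 61² is a perfect square ⇒ form factors over ℤ ⇒ lakes

lake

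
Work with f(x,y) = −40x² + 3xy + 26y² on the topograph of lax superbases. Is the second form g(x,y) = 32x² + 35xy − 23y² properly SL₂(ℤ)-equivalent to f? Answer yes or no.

D₁ = 4169, D₂ = 4169
river cycle of f (length 66): (26, 49, -17), (-17, 53, 20), (20, 27, -43), (-43, 59, 4), (4, 61, -28), (-28, 51, 14), (14, 61, -8), (-8, 51, 49), (49, 47, -10), (-10, 53, 34), … (56 more)
river cycle of g (length 66): (-23, 57, 10), (10, 63, -5), (-5, 57, 46), (46, 35, -16), (-16, 61, 7), (7, 51, -56), (-56, 61, 2), (2, 63, -25), (-25, 37, 28), (28, 19, -34), … (56 more)
cycles differ ⇒ inequivalent

no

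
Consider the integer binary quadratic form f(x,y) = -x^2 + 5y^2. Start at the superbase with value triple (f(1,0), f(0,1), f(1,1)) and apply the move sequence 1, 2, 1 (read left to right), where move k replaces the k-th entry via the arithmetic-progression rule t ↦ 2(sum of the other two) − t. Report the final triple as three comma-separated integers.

start (-1,5,4) = (f(1,0),f(0,1),f(1,1))
replace slot 1: 2·(5+4) − (-1) = 19 → (19,5,4)
replace slot 2: 2·(19+4) − 5 = 41 → (19,41,4)
replace slot 1: 2·(41+4) − 19 = 71 → (71,41,4)

71,41,4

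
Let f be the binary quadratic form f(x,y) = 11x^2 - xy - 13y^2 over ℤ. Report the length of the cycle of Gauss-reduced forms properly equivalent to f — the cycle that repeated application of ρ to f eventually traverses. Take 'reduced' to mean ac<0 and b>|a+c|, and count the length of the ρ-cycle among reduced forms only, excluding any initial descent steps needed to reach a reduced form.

D = 573, ⌊√D⌋ = 23
descent: ρ → (-13,1,11)
descent: ρ → (11,21,-3)  [lands on river]
river: ρ → (-3,21,11)
river: ρ → (11,23,-1)
river: ρ → (-1,23,11)
ρ-cycle length = 4 (tail of 2 descent steps not counted)

4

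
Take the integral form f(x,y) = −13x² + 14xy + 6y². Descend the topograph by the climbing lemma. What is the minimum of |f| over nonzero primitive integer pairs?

river: ρ → (6,22,-1)
river: ρ → (-1,22,6)
river: ρ → (6,14,-13)
river: ρ → (-13,12,7)
river: ρ → (7,16,-9)
river: ρ → (-9,20,3)
river: ρ → (3,22,-2)
river: ρ → (-2,22,3)
river: ρ → (3,20,-9)
river: ρ → (-9,16,7)
river: ρ → (7,12,-13)
river: ρ → (-13,14,6)
closes: descent 0, river 12
min |a| on river = 1

1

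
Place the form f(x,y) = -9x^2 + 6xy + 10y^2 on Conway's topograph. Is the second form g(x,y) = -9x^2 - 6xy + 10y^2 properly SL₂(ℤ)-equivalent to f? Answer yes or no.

D₁ = 396, D₂ = 396
river cycle of f (length 4): (10, 14, -5), (-5, 16, 7), (7, 12, -9), (-9, 6, 10)
river cycle of g (length 4): (10, 6, -9), (-9, 12, 7), (7, 16, -5), (-5, 14, 10)
cycles differ ⇒ inequivalent

no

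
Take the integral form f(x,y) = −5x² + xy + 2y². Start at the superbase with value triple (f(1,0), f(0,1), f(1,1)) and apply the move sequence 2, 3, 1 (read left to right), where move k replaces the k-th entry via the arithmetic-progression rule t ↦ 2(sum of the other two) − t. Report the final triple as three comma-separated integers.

start (-5,2,-2) = (f(1,0),f(0,1),f(1,1))
replace slot 2: 2·((-5)+(-2)) − 2 = -16 → (-5,-16,-2)
replace slot 3: 2·((-5)+(-16)) − (-2) = -40 → (-5,-16,-40)
replace slot 1: 2·((-16)+(-40)) − (-5) = -107 → (-107,-16,-40)

-107,-16,-40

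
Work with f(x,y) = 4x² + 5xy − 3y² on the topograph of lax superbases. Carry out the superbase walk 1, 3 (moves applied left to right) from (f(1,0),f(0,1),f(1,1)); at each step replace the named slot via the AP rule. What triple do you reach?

start (4,-3,6) = (f(1,0),f(0,1),f(1,1))
replace slot 1: 2·((-3)+6) − 4 = 2 → (2,-3,6)
replace slot 3: 2·(2+(-3)) − 6 = -8 → (2,-3,-8)

2,-3,-8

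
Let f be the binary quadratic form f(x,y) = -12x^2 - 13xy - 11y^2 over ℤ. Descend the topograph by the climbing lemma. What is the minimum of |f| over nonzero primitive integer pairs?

translate: b→-11 (≡13 mod 24), so (12,13,11)→(12,-11,10)
flip: (12,-11,10)→(10,11,12)
translate: b→-9 (≡11 mod 20), so (10,11,12)→(10,-9,11)
reduced (well bottom): (10,-9,11) with a≤c, −a<b≤a
well minimum |f| = |-10| = 10 (negative-definite)

10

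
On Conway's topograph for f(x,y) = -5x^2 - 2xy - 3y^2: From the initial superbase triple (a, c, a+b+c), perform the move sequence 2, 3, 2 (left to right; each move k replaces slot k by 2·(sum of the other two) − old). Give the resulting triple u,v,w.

start (-5,-3,-10) = (f(1,0),f(0,1),f(1,1))
replace slot 2: 2·((-5)+(-10)) − (-3) = -27 → (-5,-27,-10)
replace slot 3: 2·((-5)+(-27)) − (-10) = -54 → (-5,-27,-54)
replace slot 2: 2·((-5)+(-54)) − (-27) = -91 → (-5,-91,-54)

-5,-91,-54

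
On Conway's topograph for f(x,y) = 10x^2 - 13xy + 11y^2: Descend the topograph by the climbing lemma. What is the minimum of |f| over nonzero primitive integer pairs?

translate: b→7 (≡-13 mod 20), so (10,-13,11)→(10,7,8)
flip: (10,7,8)→(8,-7,10)
reduced (well bottom): (8,-7,10) with a≤c, −a<b≤a
well minimum = a = 8

8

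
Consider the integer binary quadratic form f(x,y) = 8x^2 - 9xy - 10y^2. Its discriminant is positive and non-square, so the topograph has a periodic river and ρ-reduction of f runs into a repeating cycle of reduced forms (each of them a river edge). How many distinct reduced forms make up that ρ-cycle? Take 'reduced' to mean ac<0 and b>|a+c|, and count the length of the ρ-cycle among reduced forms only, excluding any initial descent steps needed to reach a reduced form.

D = 401, ⌊√D⌋ = 20
descent: ρ → (-10,9,8)  [lands on river]
river: ρ → (8,7,-11)
river: ρ → (-11,15,4)
river: ρ → (4,17,-7)
river: ρ → (-7,11,10)
river: ρ → (10,9,-8)
river: ρ → (-8,7,11)
river: ρ → (11,15,-4)
river: ρ → (-4,17,7)
river: ρ → (7,11,-10)
ρ-cycle length = 10 (tail of 1 descent step not counted)

10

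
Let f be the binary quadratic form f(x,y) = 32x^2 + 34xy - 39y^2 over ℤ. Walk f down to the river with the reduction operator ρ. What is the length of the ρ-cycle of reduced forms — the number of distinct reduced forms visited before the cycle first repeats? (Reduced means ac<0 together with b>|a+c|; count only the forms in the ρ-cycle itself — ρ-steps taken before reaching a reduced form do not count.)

D = 6148, ⌊√D⌋ = 78
river: ρ → (-39,44,27)
river: ρ → (27,64,-19)
river: ρ → (-19,50,48)
river: ρ → (48,46,-21)
river: ρ → (-21,38,56)
river: ρ → (56,74,-3)
river: ρ → (-3,76,31)
river: ρ → (31,48,-31)
river: ρ → (-31,76,3)
river: ρ → (3,74,-56)
river: ρ → (-56,38,21)
river: ρ → (21,46,-48)
river: ρ → (-48,50,19)
river: ρ → (19,64,-27)
river: ρ → (-27,44,39)
river: ρ → (39,34,-32)
river: ρ → (-32,30,41)
river: ρ → (41,52,-21)
river: ρ → (-21,74,8)
river: ρ → (8,70,-39)
river: ρ → (-39,8,39)
river: ρ → (39,70,-8)
river: ρ → (-8,74,21)
river: ρ → (21,52,-41)
river: ρ → (-41,30,32)
river: ρ → (32,34,-39)
ρ-cycle length = 26 (tail of 0 descent steps not counted)

26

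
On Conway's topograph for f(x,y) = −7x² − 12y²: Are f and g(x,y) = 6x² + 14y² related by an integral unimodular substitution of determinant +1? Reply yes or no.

D₁ = -336, D₂ = -336
f is negative-definite; reduce −f:
−f: reduced (well bottom): (7,0,12) with a≤c, −a<b≤a
flip sign back: reduced form of f is (-7,0,-12)
g: reduced (well bottom): (6,0,14) with a≤c, −a<b≤a
reduced forms (-7, 0, -12) vs (6, 0, 14) ⇒ inequivalent

no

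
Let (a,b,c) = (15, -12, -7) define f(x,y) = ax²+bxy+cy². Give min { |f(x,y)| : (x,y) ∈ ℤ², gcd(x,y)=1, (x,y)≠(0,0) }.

descent: ρ → (-7,12,15)  [lands on river]
river: ρ → (15,18,-4)
river: ρ → (-4,22,5)
river: ρ → (5,18,-12)
river: ρ → (-12,6,11)
river: ρ → (11,16,-7)
closes: descent 1, river 6
min |a| on river = 4

4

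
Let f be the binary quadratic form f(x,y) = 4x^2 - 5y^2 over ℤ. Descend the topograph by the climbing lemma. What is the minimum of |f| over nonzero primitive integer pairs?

descent: ρ → (-5,0,4)
descent: ρ → (4,8,-1)  [lands on river]
river: ρ → (-1,8,4)
closes: descent 2, river 2
min |a| on river = 1

1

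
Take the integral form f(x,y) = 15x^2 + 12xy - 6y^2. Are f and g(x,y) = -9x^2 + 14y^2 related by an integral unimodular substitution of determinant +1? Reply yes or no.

D₁ = 504, D₂ = 504
river cycle of f (length 4): (-6, 12, 15), (15, 18, -3), (-3, 18, 15), (15, 12, -6)
river cycle of g (length 4): (-9, 18, 5), (5, 22, -1), (-1, 22, 5), (5, 18, -9)
cycles differ ⇒ inequivalent

no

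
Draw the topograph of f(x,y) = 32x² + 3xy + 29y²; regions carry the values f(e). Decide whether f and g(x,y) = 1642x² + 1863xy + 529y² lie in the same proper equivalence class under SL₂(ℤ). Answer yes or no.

D₁ = -3703, D₂ = -3703
f: flip: (32,3,29)→(29,-3,32)
f: reduced (well bottom): (29,-3,32) with a≤c, −a<b≤a
g: translate: b→-1421 (≡1863 mod 3284), so (1642,1863,529)→(1642,-1421,308)
g: flip: (1642,-1421,308)→(308,1421,1642)
g: translate: b→189 (≡1421 mod 616), so (308,1421,1642)→(308,189,32)
g: flip: (308,189,32)→(32,-189,308)
g: translate: b→3 (≡-189 mod 64), so (32,-189,308)→(32,3,29)
g: flip: (32,3,29)→(29,-3,32)
g: reduced (well bottom): (29,-3,32) with a≤c, −a<b≤a
reduced forms (29, -3, 32) vs (29, -3, 32) ⇒ equivalent

yes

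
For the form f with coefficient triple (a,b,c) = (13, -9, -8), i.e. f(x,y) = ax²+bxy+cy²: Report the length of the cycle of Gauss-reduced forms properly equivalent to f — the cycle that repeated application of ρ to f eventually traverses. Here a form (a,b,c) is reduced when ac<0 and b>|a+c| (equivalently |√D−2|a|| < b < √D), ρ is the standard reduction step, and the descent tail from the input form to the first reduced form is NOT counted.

D = 497, ⌊√D⌋ = 22
descent: ρ → (-8,9,13)  [lands on river]
river: ρ → (13,17,-4)
river: ρ → (-4,15,17)
river: ρ → (17,19,-2)
river: ρ → (-2,21,7)
river: ρ → (7,21,-2)
river: ρ → (-2,19,17)
river: ρ → (17,15,-4)
river: ρ → (-4,17,13)
river: ρ → (13,9,-8)
river: ρ → (-8,7,14)
river: ρ → (14,21,-1)
river: ρ → (-1,21,14)
river: ρ → (14,7,-8)
ρ-cycle length = 14 (tail of 1 descent step not counted)

14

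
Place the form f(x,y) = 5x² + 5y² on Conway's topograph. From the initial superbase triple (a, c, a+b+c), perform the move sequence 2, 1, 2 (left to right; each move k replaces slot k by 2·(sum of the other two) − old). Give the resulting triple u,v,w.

start (5,5,10) = (f(1,0),f(0,1),f(1,1))
replace slot 2: 2·(5+10) − 5 = 25 → (5,25,10)
replace slot 1: 2·(25+10) − 5 = 65 → (65,25,10)
replace slot 2: 2·(65+10) − 25 = 125 → (65,125,10)

65,125,10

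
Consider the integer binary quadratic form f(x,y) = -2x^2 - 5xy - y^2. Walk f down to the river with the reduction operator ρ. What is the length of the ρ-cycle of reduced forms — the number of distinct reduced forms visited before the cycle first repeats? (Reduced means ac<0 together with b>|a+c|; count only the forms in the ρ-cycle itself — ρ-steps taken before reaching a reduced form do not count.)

D = 17, ⌊√D⌋ = 4
descent: ρ → (-1,3,2)  [lands on river]
river: ρ → (2,1,-2)
river: ρ → (-2,3,1)
river: ρ → (1,3,-2)
river: ρ → (-2,1,2)
river: ρ → (2,3,-1)
ρ-cycle length = 6 (tail of 1 descent step not counted)

6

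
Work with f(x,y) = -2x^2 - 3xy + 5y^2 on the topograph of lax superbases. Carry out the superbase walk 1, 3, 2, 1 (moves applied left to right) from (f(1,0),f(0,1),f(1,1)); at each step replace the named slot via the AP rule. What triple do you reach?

start (-2,5,0) = (f(1,0),f(0,1),f(1,1))
replace slot 1: 2·(5+0) − (-2) = 12 → (12,5,0)
replace slot 3: 2·(12+5) − 0 = 34 → (12,5,34)
replace slot 2: 2·(12+34) − 5 = 87 → (12,87,34)
replace slot 1: 2·(87+34) − 12 = 230 → (230,87,34)

230,87,34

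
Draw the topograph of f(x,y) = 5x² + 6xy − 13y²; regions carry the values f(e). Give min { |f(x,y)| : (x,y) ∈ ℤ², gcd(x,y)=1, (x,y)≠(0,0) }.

descent: ρ → (-13,-6,5)
descent: ρ → (5,16,-2)  [lands on river]
river: ρ → (-2,16,5)
river: ρ → (5,14,-5)
river: ρ → (-5,16,2)
river: ρ → (2,16,-5)
river: ρ → (-5,14,5)
closes: descent 2, river 6
min |a| on river = 2

2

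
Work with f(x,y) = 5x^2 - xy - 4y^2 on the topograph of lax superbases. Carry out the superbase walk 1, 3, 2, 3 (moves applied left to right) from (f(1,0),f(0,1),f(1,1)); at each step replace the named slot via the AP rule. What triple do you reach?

start (5,-4,0) = (f(1,0),f(0,1),f(1,1))
replace slot 1: 2·((-4)+0) − 5 = -13 → (-13,-4,0)
replace slot 3: 2·((-13)+(-4)) − 0 = -34 → (-13,-4,-34)
replace slot 2: 2·((-13)+(-34)) − (-4) = -90 → (-13,-90,-34)
replace slot 3: 2·((-13)+(-90)) − (-34) = -172 → (-13,-90,-172)

-13,-90,-172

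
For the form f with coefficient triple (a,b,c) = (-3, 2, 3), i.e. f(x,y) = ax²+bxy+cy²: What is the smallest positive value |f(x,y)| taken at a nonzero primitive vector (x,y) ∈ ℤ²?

river: ρ → (3,4,-2)
river: ρ → (-2,4,3)
river: ρ → (3,2,-3)
river: ρ → (-3,4,2)
river: ρ → (2,4,-3)
river: ρ → (-3,2,3)
closes: descent 0, river 6
min |a| on river = 2

2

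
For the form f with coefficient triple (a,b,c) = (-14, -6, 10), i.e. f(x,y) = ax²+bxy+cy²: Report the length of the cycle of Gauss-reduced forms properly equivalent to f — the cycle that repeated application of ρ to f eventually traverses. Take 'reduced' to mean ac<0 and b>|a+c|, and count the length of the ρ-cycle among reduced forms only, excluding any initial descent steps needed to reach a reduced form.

D = 596, ⌊√D⌋ = 24
descent: ρ → (10,6,-14)  [lands on river]
river: ρ → (-14,22,2)
river: ρ → (2,22,-14)
river: ρ → (-14,6,10)
river: ρ → (10,14,-10)
river: ρ → (-10,6,14)
river: ρ → (14,22,-2)
river: ρ → (-2,22,14)
river: ρ → (14,6,-10)
river: ρ → (-10,14,10)
ρ-cycle length = 10 (tail of 1 descent step not counted)

10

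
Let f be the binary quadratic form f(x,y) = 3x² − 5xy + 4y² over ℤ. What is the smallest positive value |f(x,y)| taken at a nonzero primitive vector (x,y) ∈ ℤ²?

translate: b→1 (≡-5 mod 6), so (3,-5,4)→(3,1,2)
flip: (3,1,2)→(2,-1,3)
reduced (well bottom): (2,-1,3) with a≤c, −a<b≤a
well minimum = a = 2

2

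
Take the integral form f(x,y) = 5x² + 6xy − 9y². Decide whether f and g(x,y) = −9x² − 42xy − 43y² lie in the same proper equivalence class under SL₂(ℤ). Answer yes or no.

D₁ = 216, D₂ = 216
river cycle of f (length 6): (-9, 12, 2), (2, 12, -9), (-9, 6, 5), (5, 14, -1), (-1, 14, 5), (5, 6, -9)
river cycle of g (length 6): (-9, 12, 2), (2, 12, -9), (-9, 6, 5), (5, 14, -1), (-1, 14, 5), (5, 6, -9)
cycles coincide ⇒ equivalent

yes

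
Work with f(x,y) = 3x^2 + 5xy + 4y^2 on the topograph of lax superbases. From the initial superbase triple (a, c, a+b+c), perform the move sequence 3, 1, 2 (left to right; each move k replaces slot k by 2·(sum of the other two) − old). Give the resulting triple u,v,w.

start (3,4,12) = (f(1,0),f(0,1),f(1,1))
replace slot 3: 2·(3+4) − 12 = 2 → (3,4,2)
replace slot 1: 2·(4+2) − 3 = 9 → (9,4,2)
replace slot 2: 2·(9+2) − 4 = 18 → (9,18,2)

9,18,2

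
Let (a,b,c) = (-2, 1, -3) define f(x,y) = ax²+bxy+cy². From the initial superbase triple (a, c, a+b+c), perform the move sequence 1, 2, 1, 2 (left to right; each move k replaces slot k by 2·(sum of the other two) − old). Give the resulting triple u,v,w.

start (-2,-3,-4) = (f(1,0),f(0,1),f(1,1))
replace slot 1: 2·((-3)+(-4)) − (-2) = -12 → (-12,-3,-4)
replace slot 2: 2·((-12)+(-4)) − (-3) = -29 → (-12,-29,-4)
replace slot 1: 2·((-29)+(-4)) − (-12) = -54 → (-54,-29,-4)
replace slot 2: 2·((-54)+(-4)) − (-29) = -87 → (-54,-87,-4)

-54,-87,-4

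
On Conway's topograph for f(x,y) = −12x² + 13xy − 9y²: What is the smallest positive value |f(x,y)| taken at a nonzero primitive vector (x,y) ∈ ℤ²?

translate: b→11 (≡-13 mod 24), so (12,-13,9)→(12,11,8)
flip: (12,11,8)→(8,-11,12)
translate: b→5 (≡-11 mod 16), so (8,-11,12)→(8,5,9)
reduced (well bottom): (8,5,9) with a≤c, −a<b≤a
well minimum |f| = |-8| = 8 (negative-definite)

8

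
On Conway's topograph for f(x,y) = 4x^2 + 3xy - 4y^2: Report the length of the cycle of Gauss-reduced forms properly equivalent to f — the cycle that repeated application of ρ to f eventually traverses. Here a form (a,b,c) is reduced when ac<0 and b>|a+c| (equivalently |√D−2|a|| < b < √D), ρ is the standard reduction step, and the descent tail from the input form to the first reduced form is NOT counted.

D = 73, ⌊√D⌋ = 8
river: ρ → (-4,5,3)
river: ρ → (3,7,-2)
river: ρ → (-2,5,6)
river: ρ → (6,7,-1)
river: ρ → (-1,7,6)
river: ρ → (6,5,-2)
river: ρ → (-2,7,3)
river: ρ → (3,5,-4)
river: ρ → (-4,3,4)
river: ρ → (4,5,-3)
river: ρ → (-3,7,2)
river: ρ → (2,5,-6)
river: ρ → (-6,7,1)
river: ρ → (1,7,-6)
river: ρ → (-6,5,2)
river: ρ → (2,7,-3)
river: ρ → (-3,5,4)
river: ρ → (4,3,-4)
ρ-cycle length = 18 (tail of 0 descent steps not counted)

18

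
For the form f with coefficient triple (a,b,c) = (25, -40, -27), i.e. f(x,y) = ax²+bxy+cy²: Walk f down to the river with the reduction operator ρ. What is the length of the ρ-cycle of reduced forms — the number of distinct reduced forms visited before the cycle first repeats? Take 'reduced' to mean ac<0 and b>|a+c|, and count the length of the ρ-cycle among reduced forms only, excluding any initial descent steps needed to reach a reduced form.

D = 4300, ⌊√D⌋ = 65
descent: ρ → (-27,40,25)  [lands on river]
river: ρ → (25,60,-7)
river: ρ → (-7,52,57)
river: ρ → (57,62,-2)
river: ρ → (-2,62,57)
river: ρ → (57,52,-7)
river: ρ → (-7,60,25)
river: ρ → (25,40,-27)
river: ρ → (-27,14,38)
river: ρ → (38,62,-3)
river: ρ → (-3,64,17)
river: ρ → (17,38,-42)
river: ρ → (-42,46,13)
river: ρ → (13,58,-18)
river: ρ → (-18,50,25)
river: ρ → (25,50,-18)
river: ρ → (-18,58,13)
river: ρ → (13,46,-42)
river: ρ → (-42,38,17)
river: ρ → (17,64,-3)
river: ρ → (-3,62,38)
river: ρ → (38,14,-27)
ρ-cycle length = 22 (tail of 1 descent step not counted)

22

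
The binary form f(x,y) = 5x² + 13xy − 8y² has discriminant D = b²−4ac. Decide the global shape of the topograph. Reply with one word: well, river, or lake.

D = b²−4ac = 13² − 4·5·(-8) = 329
D > 0 non-square ⇒ indefinite ⇒ periodic river

river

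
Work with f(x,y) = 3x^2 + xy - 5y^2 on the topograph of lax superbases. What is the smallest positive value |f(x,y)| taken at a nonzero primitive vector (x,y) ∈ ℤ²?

descent: ρ → (-5,-1,3)
descent: ρ → (3,7,-1)  [lands on river]
river: ρ → (-1,7,3)
river: ρ → (3,5,-3)
river: ρ → (-3,7,1)
river: ρ → (1,7,-3)
river: ρ → (-3,5,3)
closes: descent 2, river 6
min |a| on river = 1

1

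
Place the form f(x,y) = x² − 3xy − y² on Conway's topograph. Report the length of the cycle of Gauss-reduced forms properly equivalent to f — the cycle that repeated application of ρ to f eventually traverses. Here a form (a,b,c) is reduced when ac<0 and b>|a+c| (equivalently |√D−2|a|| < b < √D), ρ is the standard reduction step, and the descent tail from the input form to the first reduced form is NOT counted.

D = 13, ⌊√D⌋ = 3
descent: ρ → (-1,3,1)  [lands on river]
river: ρ → (1,3,-1)
ρ-cycle length = 2 (tail of 1 descent step not counted)

2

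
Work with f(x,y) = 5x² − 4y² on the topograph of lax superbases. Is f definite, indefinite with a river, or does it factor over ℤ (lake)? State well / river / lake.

D = b²−4ac = 0² − 4·5·(-4) = 80
D > 0 non-square ⇒ indefinite ⇒ periodic river

river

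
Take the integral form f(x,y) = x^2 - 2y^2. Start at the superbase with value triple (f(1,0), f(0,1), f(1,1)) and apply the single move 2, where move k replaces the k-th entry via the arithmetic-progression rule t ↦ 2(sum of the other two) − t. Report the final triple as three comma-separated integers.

start (1,-2,-1) = (f(1,0),f(0,1),f(1,1))
replace slot 2: 2·(1+(-1)) − (-2) = 2 → (1,2,-1)

1,2,-1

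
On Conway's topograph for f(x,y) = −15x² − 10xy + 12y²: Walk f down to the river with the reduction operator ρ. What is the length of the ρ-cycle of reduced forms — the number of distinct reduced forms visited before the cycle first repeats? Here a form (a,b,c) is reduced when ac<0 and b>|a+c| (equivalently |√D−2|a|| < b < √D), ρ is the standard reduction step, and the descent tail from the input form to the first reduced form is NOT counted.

D = 820, ⌊√D⌋ = 28
descent: ρ → (12,10,-15)  [lands on river]
river: ρ → (-15,20,7)
river: ρ → (7,22,-12)
river: ρ → (-12,26,3)
river: ρ → (3,28,-3)
river: ρ → (-3,26,12)
river: ρ → (12,22,-7)
river: ρ → (-7,20,15)
river: ρ → (15,10,-12)
river: ρ → (-12,14,13)
river: ρ → (13,12,-13)
river: ρ → (-13,14,12)
ρ-cycle length = 12 (tail of 1 descent step not counted)

12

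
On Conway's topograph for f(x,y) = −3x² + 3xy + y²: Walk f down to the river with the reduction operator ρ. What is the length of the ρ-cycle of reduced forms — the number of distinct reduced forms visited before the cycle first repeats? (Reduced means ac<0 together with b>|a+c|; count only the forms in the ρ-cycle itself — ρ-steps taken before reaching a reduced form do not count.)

D = 21, ⌊√D⌋ = 4
river: ρ → (1,3,-3)
river: ρ → (-3,3,1)
ρ-cycle length = 2 (tail of 0 descent steps not counted)

2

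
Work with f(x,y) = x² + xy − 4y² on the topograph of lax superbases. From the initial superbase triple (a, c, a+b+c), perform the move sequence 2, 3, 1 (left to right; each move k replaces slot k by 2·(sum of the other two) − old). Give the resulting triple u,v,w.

start (1,-4,-2) = (f(1,0),f(0,1),f(1,1))
replace slot 2: 2·(1+(-2)) − (-4) = 2 → (1,2,-2)
replace slot 3: 2·(1+2) − (-2) = 8 → (1,2,8)
replace slot 1: 2·(2+8) − 1 = 19 → (19,2,8)

19,2,8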